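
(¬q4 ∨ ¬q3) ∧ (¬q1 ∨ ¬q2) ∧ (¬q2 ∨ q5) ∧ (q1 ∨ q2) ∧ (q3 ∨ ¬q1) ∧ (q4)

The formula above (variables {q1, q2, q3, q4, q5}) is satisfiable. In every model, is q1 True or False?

Suppose q1 = True.
From the singleton clause (¬q2), q2 = False.
From the singleton clause (q3), q3 = True.
From the singleton clause (¬q4), q4 = False.
Now (q4) is unsatisfied and unit — conflict.
So every satisfying assignment has q1 = False.

False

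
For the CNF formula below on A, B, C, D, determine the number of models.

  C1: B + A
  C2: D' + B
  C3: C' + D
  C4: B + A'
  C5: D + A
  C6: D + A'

4

There are 2^4 = 16 truth assignments over (A, B, C, D).
Check each against the 6 clauses (columns in the order A, B, C, D):
  F F F F  ✗ fails (B + A)
  F F F T  ✗ fails (B + A)
  F F T F  ✗ fails (B + A)
  F F T T  ✗ fails (B + A)
  F T F F  ✗ fails (D + A)
  F T F T  ✓ satisfies all
  F T T F  ✗ fails (C' + D)
  F T T T  ✓ satisfies all
  T F F F  ✗ fails (B + A')
  T F F T  ✗ fails (D' + B)
  T F T F  ✗ fails (C' + D)
  T F T T  ✗ fails (D' + B)
  T T F F  ✗ fails (D + A')
  T T F T  ✓ satisfies all
  T T T F  ✗ fails (C' + D)
  T T T T  ✓ satisfies all
4 of the 16 rows are models.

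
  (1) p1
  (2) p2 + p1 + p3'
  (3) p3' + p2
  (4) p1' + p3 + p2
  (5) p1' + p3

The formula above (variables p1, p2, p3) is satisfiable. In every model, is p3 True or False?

True

Suppose p3 = 0.
From the singleton clause (p1), p1 = 1.
Now (p1') is unsatisfied and unit — conflict.
So every satisfying assignment has p3 = True.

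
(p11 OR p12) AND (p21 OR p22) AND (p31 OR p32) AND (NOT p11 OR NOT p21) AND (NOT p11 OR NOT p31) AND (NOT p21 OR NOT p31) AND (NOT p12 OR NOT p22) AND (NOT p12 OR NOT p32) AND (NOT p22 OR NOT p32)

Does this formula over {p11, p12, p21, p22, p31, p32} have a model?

Suppose p11 = true.
The clause (NOT p21) is unit, so p21 = false.
The clause (p22) is unit, so p22 = true.
The clause (NOT p31) is unit, so p31 = false.
The clause (p32) is unit, so p32 = true.
Now (NOT p32) is unsatisfied and unit — conflict.
That branch fails; take p11 = false instead.
The clause (p12) is unit, so p12 = true.
The clause (NOT p22) is unit, so p22 = false.
The clause (p21) is unit, so p21 = true.
The clause (NOT p31) is unit, so p31 = false.
The clause (p32) is unit, so p32 = true.
Now (NOT p32) is unsatisfied and unit — conflict.
Neither p11 = true nor p11 = false works.
No assignment satisfies every clause.

No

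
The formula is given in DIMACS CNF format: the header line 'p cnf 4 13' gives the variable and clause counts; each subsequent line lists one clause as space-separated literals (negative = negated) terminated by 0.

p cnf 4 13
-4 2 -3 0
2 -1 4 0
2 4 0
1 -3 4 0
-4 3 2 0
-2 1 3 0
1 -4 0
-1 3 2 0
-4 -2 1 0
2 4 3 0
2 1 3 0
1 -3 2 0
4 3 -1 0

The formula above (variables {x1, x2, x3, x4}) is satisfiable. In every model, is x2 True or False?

True

Suppose x2 = False.
Unit clause (x4) forces x4 = True.
Unit clause (¬x3) forces x3 = False.
That conflicts with the unit clause (x3).
So every satisfying assignment has x2 = True.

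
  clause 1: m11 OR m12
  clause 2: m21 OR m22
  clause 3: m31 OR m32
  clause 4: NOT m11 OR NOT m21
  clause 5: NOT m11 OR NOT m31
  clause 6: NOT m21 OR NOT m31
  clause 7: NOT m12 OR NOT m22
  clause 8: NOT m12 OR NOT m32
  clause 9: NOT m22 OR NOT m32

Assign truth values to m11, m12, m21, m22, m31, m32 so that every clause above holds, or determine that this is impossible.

Suppose m11 = true.
(NOT m21) alone gives m21 = false.
(m22) alone gives m22 = true.
(NOT m31) alone gives m31 = false.
(m32) alone gives m32 = true.
That conflicts with the unit clause (NOT m32).
Undo m11 and try m11 = false.
(m12) alone gives m12 = true.
(NOT m22) alone gives m22 = false.
(m21) alone gives m21 = true.
(NOT m31) alone gives m31 = false.
(m32) alone gives m32 = true.
That conflicts with the unit clause (NOT m32).
Either choice for m11 ends in contradiction.

UNSATISFIABLE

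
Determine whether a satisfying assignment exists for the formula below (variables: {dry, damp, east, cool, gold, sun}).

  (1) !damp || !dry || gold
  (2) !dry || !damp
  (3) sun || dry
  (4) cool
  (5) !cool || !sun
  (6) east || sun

Unit clause (cool) forces cool = true.
Unit clause (!sun) forces sun = false.
Unit clause (dry) forces dry = true.
Unit clause (!damp) forces damp = false.
Unit clause (east) forces east = true.
No clause remains; gold is free.
A satisfying assignment: dry=true,  damp=false,  east=true,  cool=true,  gold=false,  sun=false.

Satisfiable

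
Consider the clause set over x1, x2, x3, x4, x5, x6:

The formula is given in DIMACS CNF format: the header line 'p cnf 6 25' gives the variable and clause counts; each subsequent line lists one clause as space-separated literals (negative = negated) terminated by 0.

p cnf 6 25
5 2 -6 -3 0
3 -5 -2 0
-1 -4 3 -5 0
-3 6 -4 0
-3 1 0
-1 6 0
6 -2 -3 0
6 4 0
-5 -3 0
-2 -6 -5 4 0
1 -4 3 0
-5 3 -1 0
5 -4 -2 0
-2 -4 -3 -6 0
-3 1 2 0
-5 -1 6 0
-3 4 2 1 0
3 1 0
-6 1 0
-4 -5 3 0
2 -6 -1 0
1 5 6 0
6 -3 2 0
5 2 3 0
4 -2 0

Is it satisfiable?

Try x3 = False.
From the singleton clause (x1), x1 = True.
From the singleton clause (x6), x6 = True.
From the singleton clause (¬x5), x5 = False.
From the singleton clause (x2), x2 = True.
From the singleton clause (¬x4), x4 = False.
Now (x4) is unsatisfied and unit — conflict.
Backtrack on x3: now try x3 = True.
From the singleton clause (x1), x1 = True.
From the singleton clause (x6), x6 = True.
From the singleton clause (¬x5), x5 = False.
From the singleton clause (x2), x2 = True.
From the singleton clause (¬x4), x4 = False.
Now (x4) is unsatisfied and unit — conflict.
Either choice for x3 ends in contradiction.
No assignment satisfies every clause.

No, unsatisfiable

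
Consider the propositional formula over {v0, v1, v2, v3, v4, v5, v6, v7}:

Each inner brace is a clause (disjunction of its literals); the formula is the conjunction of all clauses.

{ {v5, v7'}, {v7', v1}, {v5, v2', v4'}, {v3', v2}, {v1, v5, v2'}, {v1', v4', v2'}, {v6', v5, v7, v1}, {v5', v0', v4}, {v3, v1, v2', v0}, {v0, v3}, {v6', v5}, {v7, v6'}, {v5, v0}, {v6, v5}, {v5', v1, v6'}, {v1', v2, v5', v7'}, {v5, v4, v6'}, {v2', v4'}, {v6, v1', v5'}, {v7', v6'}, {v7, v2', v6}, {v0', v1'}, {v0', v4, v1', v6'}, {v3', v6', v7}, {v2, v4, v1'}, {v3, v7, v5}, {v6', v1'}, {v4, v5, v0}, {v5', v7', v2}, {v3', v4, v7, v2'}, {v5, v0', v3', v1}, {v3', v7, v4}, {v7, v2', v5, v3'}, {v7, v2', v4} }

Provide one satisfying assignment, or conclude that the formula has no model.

v0: 1; v1: 0; v2: 0; v3: 0; v4: 1; v5: 1; v6: 0; v7: 0

Suppose v5 = 1.
Suppose v7 = 0.
From the singleton clause (v6'), v6 = 0.
From the singleton clause (v1'), v1 = 0.
From the singleton clause (v2'), v2 = 0.
From the singleton clause (v3'), v3 = 0.
From the singleton clause (v0), v0 = 1.
From the singleton clause (v4), v4 = 1.
All clauses are satisfied.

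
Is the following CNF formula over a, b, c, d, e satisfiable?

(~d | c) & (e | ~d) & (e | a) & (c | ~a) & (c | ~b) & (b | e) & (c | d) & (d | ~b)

Satisfiable

Try d = 1.
From the singleton clause (c), c = 1.
From the singleton clause (e), e = 1.
No clause remains; a, b are free.
A satisfying assignment: a=1,  b=1,  c=1,  d=1,  e=1.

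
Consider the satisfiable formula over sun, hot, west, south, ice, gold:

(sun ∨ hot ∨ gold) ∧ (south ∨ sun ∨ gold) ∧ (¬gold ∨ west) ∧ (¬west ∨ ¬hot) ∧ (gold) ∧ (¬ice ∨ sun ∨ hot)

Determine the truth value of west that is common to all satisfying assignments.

Suppose west = False.
The clause (¬gold) is unit, so gold = False.
That conflicts with the unit clause (gold).
So every satisfying assignment has west = True.

True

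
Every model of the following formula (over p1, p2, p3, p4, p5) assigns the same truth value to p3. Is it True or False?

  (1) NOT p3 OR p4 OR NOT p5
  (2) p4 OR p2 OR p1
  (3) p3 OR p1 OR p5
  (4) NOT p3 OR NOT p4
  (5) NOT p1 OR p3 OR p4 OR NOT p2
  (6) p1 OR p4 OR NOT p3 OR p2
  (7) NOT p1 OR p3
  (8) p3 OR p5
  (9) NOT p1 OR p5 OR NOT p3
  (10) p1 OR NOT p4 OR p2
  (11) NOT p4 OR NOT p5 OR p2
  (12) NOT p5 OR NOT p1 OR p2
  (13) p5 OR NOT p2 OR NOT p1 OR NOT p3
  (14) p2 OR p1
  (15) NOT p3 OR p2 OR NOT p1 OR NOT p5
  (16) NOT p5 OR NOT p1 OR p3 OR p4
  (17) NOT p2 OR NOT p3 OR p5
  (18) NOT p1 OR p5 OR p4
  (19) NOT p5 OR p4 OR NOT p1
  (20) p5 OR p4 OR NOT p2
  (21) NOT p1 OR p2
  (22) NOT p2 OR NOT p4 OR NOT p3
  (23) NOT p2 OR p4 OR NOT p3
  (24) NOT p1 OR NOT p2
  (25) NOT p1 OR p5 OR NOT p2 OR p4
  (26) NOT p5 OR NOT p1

False

Suppose p3 = true.
From the singleton clause (NOT p4), p4 = false.
From the singleton clause (NOT p5), p5 = false.
From the singleton clause (NOT p1), p1 = false.
From the singleton clause (p2), p2 = true.
Now (NOT p2) is unsatisfied and unit — conflict.
So every satisfying assignment has p3 = False.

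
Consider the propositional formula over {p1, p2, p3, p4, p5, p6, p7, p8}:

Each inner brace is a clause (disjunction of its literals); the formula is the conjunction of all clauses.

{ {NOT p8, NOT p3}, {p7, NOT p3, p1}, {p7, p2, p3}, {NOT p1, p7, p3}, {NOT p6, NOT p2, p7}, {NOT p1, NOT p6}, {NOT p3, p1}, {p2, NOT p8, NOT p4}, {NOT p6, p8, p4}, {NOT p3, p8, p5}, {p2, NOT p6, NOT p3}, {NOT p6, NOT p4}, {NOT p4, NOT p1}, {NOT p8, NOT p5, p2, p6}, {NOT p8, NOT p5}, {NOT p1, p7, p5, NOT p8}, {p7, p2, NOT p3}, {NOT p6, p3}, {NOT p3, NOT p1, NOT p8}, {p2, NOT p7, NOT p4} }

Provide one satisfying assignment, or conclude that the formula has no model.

p1: true,  p2: false,  p3: false,  p4: false,  p5: true,  p6: false,  p7: true,  p8: false

Suppose p8 = false.
Suppose p1 = true.
The clause (NOT p6) is unit, so p6 = false.
The clause (NOT p4) is unit, so p4 = false.
Suppose p7 = true.
Suppose p3 = false.
No clause remains; p2, p5 are free.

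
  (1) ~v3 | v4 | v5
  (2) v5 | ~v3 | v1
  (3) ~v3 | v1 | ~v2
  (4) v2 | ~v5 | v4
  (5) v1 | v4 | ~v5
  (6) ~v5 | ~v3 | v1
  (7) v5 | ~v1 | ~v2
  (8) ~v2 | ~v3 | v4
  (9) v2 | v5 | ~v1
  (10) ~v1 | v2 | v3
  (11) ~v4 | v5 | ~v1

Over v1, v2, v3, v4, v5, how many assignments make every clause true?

10

There are 2^5 = 32 truth assignments over (v1, v2, v3, v4, v5).
Split on v2. With v2 = 1, the clauses containing v2 are satisfied and ~v2 drops from the rest; 6 of the 2^4 = 16 assignments to the other variables satisfy what remains.
With v2 = 0, by the same count on the reduced clause set, 4 assignments work.
(One model: v1=F, v2=F, v3=F, v4=F, v5=F.)
Total: 6 + 4 = 10.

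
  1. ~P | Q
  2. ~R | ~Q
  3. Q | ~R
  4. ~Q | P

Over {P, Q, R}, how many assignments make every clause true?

There are 2^3 = 8 truth assignments over (P, Q, R).
Check each against the 4 clauses (columns in the order P, Q, R):
  F F F  ✓ satisfies all
  F F T  ✗ fails (Q | ~R)
  F T F  ✗ fails (~Q | P)
  F T T  ✗ fails (~R | ~Q)
  T F F  ✗ fails (~P | Q)
  T F T  ✗ fails (~P | Q)
  T T F  ✓ satisfies all
  T T T  ✗ fails (~R | ~Q)
2 of the 8 rows are models.

2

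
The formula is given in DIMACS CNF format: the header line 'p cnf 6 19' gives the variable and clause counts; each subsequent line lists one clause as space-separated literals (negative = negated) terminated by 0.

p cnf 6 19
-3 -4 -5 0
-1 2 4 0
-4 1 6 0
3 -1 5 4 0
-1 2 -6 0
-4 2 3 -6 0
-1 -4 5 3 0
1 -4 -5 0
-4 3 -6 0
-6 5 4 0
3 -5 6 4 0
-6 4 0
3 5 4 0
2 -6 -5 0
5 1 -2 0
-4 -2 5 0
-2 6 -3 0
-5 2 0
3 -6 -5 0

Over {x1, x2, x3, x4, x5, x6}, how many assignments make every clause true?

4

There are 2^6 = 64 truth assignments over (x1, x2, x3, x4, x5, x6).
Split on x4. With x4 = True, the clauses containing x4 are satisfied and ¬x4 drops from the rest; 3 of the 2^5 = 32 assignments to the other variables satisfy what remains.
With x4 = False, by the same count on the reduced clause set, 1 assignment works.
(One model: x1=F, x2=F, x3=T, x4=F, x5=F, x6=F.)
Total: 3 + 1 = 4.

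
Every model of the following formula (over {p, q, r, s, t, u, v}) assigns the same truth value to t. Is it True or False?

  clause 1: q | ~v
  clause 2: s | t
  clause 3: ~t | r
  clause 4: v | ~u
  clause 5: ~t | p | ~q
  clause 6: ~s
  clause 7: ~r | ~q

Suppose t = 0.
(s) alone gives s = 1.
That conflicts with the unit clause (~s).
So every satisfying assignment has t = True.

True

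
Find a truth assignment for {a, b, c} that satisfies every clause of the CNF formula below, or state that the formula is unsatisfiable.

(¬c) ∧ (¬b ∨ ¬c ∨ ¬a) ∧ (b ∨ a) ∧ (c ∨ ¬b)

a=True, b=False, c=False

From the singleton clause (¬c), c = False.
From the singleton clause (¬b), b = False.
From the singleton clause (a), a = True.
This assignment satisfies each clause.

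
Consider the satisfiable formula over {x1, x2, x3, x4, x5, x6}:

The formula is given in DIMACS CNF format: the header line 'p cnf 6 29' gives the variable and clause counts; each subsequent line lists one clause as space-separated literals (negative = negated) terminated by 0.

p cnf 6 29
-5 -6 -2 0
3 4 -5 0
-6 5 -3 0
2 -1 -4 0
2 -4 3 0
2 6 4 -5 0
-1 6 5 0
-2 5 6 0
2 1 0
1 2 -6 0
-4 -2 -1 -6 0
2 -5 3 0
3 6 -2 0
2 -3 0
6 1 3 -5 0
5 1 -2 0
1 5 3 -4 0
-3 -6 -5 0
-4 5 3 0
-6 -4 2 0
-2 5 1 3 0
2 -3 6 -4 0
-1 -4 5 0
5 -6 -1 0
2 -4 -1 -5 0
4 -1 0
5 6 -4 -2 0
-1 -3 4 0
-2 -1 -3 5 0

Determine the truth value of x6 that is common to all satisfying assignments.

Suppose x6 = True.
Branch on x5: set x5 = False.
From the singleton clause (¬x3), x3 = False.
From the singleton clause (¬x4), x4 = False.
From the singleton clause (¬x1), x1 = False.
From the singleton clause (x2), x2 = True.
Now (¬x2) is unsatisfied and unit — conflict.
So x5 must be the other value — set x5 = True.
From the singleton clause (¬x2), x2 = False.
From the singleton clause (x1), x1 = True.
From the singleton clause (¬x4), x4 = False.
Now (x4) is unsatisfied and unit — conflict.
Either choice for x5 ends in contradiction.
So every satisfying assignment has x6 = False.

False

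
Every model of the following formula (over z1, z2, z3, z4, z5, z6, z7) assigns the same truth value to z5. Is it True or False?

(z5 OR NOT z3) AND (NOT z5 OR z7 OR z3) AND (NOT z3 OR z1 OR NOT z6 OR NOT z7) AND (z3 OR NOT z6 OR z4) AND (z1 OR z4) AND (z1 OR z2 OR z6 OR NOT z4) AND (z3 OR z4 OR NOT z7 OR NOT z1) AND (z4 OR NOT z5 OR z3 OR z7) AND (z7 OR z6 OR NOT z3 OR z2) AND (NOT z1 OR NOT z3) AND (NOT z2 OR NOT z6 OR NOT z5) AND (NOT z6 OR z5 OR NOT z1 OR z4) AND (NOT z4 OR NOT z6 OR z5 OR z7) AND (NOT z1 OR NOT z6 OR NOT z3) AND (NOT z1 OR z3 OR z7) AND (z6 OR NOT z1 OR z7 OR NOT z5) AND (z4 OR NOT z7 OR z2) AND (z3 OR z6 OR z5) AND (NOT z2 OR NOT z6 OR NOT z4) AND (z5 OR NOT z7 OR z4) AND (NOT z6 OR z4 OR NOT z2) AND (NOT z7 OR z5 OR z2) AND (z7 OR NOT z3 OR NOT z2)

True

Suppose z5 = false.
(NOT z3) alone gives z3 = false.
(z6) alone gives z6 = true.
(z4) alone gives z4 = true.
(z7) alone gives z7 = true.
(NOT z2) alone gives z2 = false.
That conflicts with the unit clause (z2).
So every satisfying assignment has z5 = True.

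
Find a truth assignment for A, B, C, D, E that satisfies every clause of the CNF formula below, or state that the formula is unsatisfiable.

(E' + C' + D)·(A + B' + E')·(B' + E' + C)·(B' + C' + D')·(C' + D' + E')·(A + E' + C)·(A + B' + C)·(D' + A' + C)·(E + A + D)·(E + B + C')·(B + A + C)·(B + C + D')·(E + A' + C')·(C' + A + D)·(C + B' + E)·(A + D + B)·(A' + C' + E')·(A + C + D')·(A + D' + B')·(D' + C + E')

A: 1; B: 0; C: 0; D: 0; E: 0

Branch on E: set E = 0.
Branch on A: set A = 1.
Unit clause (C') forces C = 0.
Unit clause (D') forces D = 0.
Unit clause (B') forces B = 0.
All clauses are satisfied.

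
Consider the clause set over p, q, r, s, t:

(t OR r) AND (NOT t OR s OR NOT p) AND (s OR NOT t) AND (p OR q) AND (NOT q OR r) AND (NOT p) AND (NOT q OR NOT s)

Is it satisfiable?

From the singleton clause (NOT p), p = false.
From the singleton clause (q), q = true.
From the singleton clause (r), r = true.
From the singleton clause (NOT s), s = false.
From the singleton clause (NOT t), t = false.
This assignment satisfies each clause.
A satisfying assignment: p: false; q: true; r: true; s: false; t: false.

Yes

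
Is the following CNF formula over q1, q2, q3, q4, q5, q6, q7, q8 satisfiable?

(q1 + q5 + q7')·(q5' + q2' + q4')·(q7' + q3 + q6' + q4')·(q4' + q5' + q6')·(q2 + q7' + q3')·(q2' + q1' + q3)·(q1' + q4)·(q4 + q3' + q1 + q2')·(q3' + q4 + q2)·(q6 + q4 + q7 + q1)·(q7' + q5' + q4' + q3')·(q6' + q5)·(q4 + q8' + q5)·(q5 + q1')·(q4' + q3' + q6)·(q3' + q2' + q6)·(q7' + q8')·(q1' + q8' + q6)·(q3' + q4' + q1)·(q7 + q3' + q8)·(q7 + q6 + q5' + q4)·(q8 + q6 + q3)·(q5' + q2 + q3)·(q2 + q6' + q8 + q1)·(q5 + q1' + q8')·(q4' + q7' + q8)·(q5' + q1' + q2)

Case q1 = 0:
Case q5 = 1:
Case q2 = 1:
From the singleton clause (q4'), q4 = 0.
From the singleton clause (q3'), q3 = 0.
Case q6 = 1:
Case q7 = 1:
From the singleton clause (q8'), q8 = 0.
All clauses are satisfied.
A satisfying assignment: q1 ↦ 0,  q2 ↦ 1,  q3 ↦ 0,  q4 ↦ 0,  q5 ↦ 1,  q6 ↦ 1,  q7 ↦ 1,  q8 ↦ 0.

Satisfiable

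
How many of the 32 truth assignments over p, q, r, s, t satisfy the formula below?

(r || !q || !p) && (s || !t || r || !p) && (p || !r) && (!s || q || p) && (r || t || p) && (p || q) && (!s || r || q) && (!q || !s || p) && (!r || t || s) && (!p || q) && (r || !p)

4

There are 2^5 = 32 truth assignments over (p, q, r, s, t).
Split on s. With s = true, the clauses containing s are satisfied and !s drops from the rest; 2 of the 2^4 = 16 assignments to the other variables satisfy what remains.
With s = false, by the same count on the reduced clause set, 2 assignments work.
(One model: p=F, q=T, r=F, s=F, t=T.)
Total: 2 + 2 = 4.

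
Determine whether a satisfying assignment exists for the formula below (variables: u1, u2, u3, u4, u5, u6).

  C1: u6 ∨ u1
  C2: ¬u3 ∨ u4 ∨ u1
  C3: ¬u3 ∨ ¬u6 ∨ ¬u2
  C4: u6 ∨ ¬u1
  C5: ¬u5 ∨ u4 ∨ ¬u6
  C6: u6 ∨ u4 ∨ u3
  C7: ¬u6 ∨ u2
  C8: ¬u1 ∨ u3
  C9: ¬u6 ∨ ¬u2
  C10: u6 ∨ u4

Unsatisfiable

Branch on u6: set u6 = True.
Unit clause (u2) forces u2 = True.
Now (¬u2) is unsatisfied and unit — conflict.
That branch fails; take u6 = False instead.
Unit clause (u1) forces u1 = True.
Now (¬u1) is unsatisfied and unit — conflict.
Either choice for u6 ends in contradiction.
No assignment satisfies every clause.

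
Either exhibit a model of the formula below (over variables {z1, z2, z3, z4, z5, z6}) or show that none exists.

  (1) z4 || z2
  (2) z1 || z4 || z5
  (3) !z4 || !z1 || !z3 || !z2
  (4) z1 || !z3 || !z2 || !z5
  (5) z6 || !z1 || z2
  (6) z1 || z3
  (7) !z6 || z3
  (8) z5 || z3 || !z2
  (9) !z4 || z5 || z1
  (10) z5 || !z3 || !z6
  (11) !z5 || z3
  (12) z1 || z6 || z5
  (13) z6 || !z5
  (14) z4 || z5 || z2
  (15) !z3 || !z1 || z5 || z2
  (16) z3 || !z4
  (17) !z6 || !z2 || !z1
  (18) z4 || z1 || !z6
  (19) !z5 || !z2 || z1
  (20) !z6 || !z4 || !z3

z1: true; z2: true; z3: true; z4: false; z5: false; z6: false

Branch on z4: set z4 = false.
(z2) alone gives z2 = true.
Branch on z1: set z1 = true.
(!z6) alone gives z6 = false.
(!z5) alone gives z5 = false.
(z3) alone gives z3 = true.
This assignment satisfies each clause.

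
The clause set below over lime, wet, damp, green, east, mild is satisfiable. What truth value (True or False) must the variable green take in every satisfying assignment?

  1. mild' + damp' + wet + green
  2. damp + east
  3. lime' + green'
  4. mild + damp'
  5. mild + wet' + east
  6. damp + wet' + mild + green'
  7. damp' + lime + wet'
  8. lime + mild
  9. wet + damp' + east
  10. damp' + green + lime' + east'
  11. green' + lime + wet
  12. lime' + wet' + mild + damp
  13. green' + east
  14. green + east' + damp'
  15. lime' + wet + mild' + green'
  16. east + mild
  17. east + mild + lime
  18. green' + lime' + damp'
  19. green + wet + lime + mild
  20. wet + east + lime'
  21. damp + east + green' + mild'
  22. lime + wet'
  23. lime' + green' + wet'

False

Suppose green = 1.
Unit clause (lime') forces lime = 0.
Unit clause (mild) forces mild = 1.
Unit clause (wet) forces wet = 1.
Now (wet') is unsatisfied and unit — conflict.
So every satisfying assignment has green = False.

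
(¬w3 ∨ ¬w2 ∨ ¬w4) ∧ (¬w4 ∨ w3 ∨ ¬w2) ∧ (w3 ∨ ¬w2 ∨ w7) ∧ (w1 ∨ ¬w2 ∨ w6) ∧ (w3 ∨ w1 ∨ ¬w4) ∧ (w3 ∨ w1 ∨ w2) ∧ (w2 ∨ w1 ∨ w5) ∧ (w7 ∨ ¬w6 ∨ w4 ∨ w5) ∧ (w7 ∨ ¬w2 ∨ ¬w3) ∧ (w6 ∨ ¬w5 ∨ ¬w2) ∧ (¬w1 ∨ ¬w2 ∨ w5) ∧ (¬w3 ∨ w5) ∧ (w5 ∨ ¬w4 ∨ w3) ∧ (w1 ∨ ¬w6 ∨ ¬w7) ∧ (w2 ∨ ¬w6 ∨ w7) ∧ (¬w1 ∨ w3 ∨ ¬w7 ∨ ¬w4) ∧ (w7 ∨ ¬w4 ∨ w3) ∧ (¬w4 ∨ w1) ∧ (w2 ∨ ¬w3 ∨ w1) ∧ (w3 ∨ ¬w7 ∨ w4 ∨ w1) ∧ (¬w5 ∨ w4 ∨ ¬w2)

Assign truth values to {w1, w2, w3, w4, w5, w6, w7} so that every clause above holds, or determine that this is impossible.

w1 ↦ True; w2 ↦ False; w3 ↦ True; w4 ↦ False; w5 ↦ True; w6 ↦ True; w7 ↦ True

Case w3 = True:
The clause (w5) is unit, so w5 = True.
Case w2 = False:
The clause (w1) is unit, so w1 = True.
Case w6 = True:
The clause (w7) is unit, so w7 = True.
All clauses hold; w4 can take either value.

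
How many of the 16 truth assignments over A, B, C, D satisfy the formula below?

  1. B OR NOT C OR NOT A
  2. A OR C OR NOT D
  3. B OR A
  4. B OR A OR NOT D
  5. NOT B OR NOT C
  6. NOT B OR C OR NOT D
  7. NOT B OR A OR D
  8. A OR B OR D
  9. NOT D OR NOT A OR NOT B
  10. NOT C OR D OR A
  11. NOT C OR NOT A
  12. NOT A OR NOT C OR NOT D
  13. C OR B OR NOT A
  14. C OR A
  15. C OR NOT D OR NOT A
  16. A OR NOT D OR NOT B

There are 2^4 = 16 truth assignments over (A, B, C, D).
Check each against the 16 clauses (columns in the order A, B, C, D):
  F F F F  ✗ fails (B OR A)
  F F F T  ✗ fails (A OR C OR NOT D)
  F F T F  ✗ fails (B OR A)
  F F T T  ✗ fails (B OR A)
  F T F F  ✗ fails (NOT B OR A OR D)
  F T F T  ✗ fails (A OR C OR NOT D)
  F T T F  ✗ fails (NOT B OR NOT C)
  F T T T  ✗ fails (NOT B OR NOT C)
  T F F F  ✗ fails (C OR B OR NOT A)
  T F F T  ✗ fails (C OR B OR NOT A)
  T F T F  ✗ fails (B OR NOT C OR NOT A)
  T F T T  ✗ fails (B OR NOT C OR NOT A)
  T T F F  ✓ satisfies all
  T T F T  ✗ fails (NOT B OR C OR NOT D)
  T T T F  ✗ fails (NOT B OR NOT C)
  T T T T  ✗ fails (NOT B OR NOT C)
1 of the 16 rows is a model.

1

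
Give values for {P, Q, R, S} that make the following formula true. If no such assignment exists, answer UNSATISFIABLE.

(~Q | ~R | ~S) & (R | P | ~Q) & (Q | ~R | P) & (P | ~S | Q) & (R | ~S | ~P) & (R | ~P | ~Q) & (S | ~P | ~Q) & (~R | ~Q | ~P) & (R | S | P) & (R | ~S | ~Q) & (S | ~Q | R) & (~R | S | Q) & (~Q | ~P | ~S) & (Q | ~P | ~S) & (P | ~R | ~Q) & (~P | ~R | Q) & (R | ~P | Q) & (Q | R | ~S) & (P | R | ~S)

Try Q = 0.
Try R = 0.
The clause (~P) is unit, so P = 0.
The clause (~S) is unit, so S = 0.
Now (S) is unsatisfied and unit — conflict.
Backtrack on R: now try R = 1.
The clause (P) is unit, so P = 1.
Now (~P) is unsatisfied and unit — conflict.
Either choice for R ends in contradiction.
Backtrack on Q: now try Q = 1.
Try R = 0.
The clause (P) is unit, so P = 1.
Now (~P) is unsatisfied and unit — conflict.
Backtrack on R: now try R = 1.
The clause (~S) is unit, so S = 0.
The clause (~P) is unit, so P = 0.
Now (P) is unsatisfied and unit — conflict.
Either choice for R ends in contradiction.
Either choice for Q ends in contradiction.

UNSATISFIABLE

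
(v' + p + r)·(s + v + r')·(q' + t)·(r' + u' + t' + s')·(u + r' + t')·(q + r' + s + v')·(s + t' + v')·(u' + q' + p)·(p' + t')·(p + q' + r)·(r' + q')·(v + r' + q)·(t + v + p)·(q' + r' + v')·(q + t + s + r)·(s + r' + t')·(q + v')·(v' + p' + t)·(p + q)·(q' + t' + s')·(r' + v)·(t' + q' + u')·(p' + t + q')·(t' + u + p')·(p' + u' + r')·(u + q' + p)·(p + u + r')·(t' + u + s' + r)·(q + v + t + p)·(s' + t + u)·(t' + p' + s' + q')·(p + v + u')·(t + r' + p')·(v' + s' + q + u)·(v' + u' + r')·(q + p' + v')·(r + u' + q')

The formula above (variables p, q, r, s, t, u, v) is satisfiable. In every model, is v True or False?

Suppose v = 1.
From the singleton clause (q), q = 1.
From the singleton clause (t), t = 1.
From the singleton clause (s), s = 1.
That conflicts with the unit clause (s').
So every satisfying assignment has v = False.

False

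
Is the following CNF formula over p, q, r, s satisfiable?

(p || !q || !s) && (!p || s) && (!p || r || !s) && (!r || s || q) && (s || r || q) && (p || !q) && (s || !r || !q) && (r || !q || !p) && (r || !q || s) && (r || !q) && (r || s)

Yes, satisfiable

Try p = false.
(!q) alone gives q = false.
Try r = false.
(s) alone gives s = true.
All clauses are satisfied.
A satisfying assignment: p=false, q=false, r=false, s=true.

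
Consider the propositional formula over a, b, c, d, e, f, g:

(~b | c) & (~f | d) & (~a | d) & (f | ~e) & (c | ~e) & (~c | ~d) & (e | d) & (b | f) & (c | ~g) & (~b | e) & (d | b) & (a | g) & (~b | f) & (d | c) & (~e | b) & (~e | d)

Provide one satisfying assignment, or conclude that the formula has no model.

a ↦ 1; b ↦ 0; c ↦ 0; d ↦ 1; e ↦ 0; f ↦ 1; g ↦ 0

Branch on b: set b = 0.
Unit clause (f) forces f = 1.
Unit clause (d) forces d = 1.
Unit clause (~c) forces c = 0.
Unit clause (~e) forces e = 0.
Unit clause (~g) forces g = 0.
Unit clause (a) forces a = 1.
All clauses are satisfied.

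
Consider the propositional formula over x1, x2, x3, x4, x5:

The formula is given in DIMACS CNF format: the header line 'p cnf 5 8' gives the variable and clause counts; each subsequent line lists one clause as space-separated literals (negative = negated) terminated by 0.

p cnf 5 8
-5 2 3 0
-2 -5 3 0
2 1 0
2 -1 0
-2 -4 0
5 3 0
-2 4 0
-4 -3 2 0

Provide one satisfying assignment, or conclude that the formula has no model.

UNSATISFIABLE

Branch on x2: set x2 = True.
The clause (¬x4) is unit, so x4 = False.
That conflicts with the unit clause (x4).
That branch fails; take x2 = False instead.
The clause (x1) is unit, so x1 = True.
That conflicts with the unit clause (¬x1).
Both values of x2 lead to a conflict.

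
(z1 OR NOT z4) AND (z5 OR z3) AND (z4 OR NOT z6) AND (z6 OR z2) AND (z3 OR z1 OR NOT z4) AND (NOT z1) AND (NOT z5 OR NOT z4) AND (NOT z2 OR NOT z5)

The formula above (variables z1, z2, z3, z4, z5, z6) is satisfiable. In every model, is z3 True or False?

True

Suppose z3 = false.
From the singleton clause (z5), z5 = true.
From the singleton clause (NOT z1), z1 = false.
From the singleton clause (NOT z4), z4 = false.
From the singleton clause (NOT z6), z6 = false.
From the singleton clause (z2), z2 = true.
But (NOT z2) is also a unit clause — contradiction.
So every satisfying assignment has z3 = True.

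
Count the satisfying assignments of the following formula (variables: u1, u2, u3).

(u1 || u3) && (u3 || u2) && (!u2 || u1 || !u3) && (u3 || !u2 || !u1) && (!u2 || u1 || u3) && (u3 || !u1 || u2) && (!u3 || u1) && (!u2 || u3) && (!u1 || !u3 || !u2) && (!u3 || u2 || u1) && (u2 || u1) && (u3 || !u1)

There are 2^3 = 8 truth assignments over (u1, u2, u3).
Split on u3. With u3 = true, the clauses containing u3 are satisfied and !u3 drops from the rest; 1 of the 2^2 = 4 assignments to the other variables satisfy what remains.
With u3 = false, by the same count on the reduced clause set, 0 assignments work.
Total: 1 + 0 = 1.

1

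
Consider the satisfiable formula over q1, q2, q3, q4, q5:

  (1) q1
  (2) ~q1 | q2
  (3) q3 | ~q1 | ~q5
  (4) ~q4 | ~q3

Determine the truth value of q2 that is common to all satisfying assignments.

Suppose q2 = 0.
(q1) alone gives q1 = 1.
But (~q1) is also a unit clause — contradiction.
So every satisfying assignment has q2 = True.

True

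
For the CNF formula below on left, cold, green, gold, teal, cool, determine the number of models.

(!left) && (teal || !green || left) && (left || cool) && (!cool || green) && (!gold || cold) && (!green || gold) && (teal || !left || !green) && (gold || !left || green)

1

There are 2^6 = 64 truth assignments over (left, cold, green, gold, teal, cool).
Split on green. With green = true, the clauses containing green are satisfied and !green drops from the rest; 1 of the 2^5 = 32 assignments to the other variables satisfy what remains.
With green = false, by the same count on the reduced clause set, 0 assignments work.
Total: 1 + 0 = 1.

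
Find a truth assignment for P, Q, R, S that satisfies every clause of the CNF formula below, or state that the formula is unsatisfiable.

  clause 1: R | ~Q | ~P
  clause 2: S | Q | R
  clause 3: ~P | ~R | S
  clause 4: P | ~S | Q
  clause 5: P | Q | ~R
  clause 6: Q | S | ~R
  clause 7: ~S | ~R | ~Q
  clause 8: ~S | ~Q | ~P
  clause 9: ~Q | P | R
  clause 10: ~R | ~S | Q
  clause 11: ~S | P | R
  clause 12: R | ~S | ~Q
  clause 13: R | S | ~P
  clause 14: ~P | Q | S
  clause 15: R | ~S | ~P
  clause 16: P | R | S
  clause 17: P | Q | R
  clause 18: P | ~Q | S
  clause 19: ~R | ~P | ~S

Try R = 1.
Try P = 0.
(Q) alone gives Q = 1.
(~S) alone gives S = 0.
That conflicts with the unit clause (S).
That branch fails; take P = 1 instead.
(S) alone gives S = 1.
That conflicts with the unit clause (~S).
Both values of P lead to a conflict.
That branch fails; take R = 0 instead.
Try Q = 0.
(S) alone gives S = 1.
(P) alone gives P = 1.
That conflicts with the unit clause (~P).
That branch fails; take Q = 1 instead.
(~P) alone gives P = 0.
That conflicts with the unit clause (P).
Both values of Q lead to a conflict.
Both values of R lead to a conflict.

UNSATISFIABLE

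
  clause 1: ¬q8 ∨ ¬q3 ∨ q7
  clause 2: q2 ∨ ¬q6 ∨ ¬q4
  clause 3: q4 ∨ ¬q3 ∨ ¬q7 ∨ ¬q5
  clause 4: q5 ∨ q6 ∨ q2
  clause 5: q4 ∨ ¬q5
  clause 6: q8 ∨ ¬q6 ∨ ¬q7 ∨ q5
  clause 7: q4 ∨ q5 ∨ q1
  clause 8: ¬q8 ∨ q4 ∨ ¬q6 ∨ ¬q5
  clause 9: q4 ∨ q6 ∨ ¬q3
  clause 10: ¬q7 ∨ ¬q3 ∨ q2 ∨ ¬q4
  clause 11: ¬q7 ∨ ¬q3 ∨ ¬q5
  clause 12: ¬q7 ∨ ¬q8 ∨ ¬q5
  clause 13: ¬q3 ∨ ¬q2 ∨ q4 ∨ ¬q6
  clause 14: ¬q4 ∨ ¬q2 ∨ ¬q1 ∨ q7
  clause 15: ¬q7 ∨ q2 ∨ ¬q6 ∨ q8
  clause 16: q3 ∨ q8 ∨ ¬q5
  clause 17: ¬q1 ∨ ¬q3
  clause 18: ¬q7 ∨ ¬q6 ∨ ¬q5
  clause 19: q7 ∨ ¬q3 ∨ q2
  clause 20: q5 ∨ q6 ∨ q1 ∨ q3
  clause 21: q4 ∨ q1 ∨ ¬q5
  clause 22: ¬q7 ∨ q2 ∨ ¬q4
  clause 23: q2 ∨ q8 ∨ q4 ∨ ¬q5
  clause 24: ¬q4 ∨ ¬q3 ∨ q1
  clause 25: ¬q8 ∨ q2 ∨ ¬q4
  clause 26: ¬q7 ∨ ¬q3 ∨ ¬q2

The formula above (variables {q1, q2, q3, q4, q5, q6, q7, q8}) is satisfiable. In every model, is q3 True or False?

Suppose q3 = True.
The clause (¬q1) is unit, so q1 = False.
The clause (¬q4) is unit, so q4 = False.
The clause (¬q5) is unit, so q5 = False.
But (q5) is also a unit clause — contradiction.
So every satisfying assignment has q3 = False.

False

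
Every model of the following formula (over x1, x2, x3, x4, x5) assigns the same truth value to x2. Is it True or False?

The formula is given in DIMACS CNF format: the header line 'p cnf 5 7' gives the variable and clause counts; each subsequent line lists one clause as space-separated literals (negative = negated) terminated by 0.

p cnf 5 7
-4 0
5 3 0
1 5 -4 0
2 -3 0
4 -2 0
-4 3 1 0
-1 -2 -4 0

Suppose x2 = True.
(¬x4) alone gives x4 = False.
That conflicts with the unit clause (x4).
So every satisfying assignment has x2 = False.

False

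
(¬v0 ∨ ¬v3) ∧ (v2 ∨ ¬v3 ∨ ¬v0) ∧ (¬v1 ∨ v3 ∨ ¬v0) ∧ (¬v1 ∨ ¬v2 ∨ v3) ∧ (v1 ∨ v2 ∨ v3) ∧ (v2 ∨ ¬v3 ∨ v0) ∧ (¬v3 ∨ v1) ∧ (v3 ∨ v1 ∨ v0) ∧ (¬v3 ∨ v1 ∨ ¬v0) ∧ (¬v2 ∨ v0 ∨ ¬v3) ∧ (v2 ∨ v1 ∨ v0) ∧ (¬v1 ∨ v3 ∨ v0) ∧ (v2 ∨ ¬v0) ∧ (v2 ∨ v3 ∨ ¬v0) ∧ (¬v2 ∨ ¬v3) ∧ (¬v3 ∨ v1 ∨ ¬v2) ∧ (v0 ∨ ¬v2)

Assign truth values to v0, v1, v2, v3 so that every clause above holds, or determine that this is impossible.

v0=True; v1=False; v2=True; v3=False

Suppose v0 = True.
From the singleton clause (¬v3), v3 = False.
From the singleton clause (¬v1), v1 = False.
From the singleton clause (v2), v2 = True.
All clauses are satisfied.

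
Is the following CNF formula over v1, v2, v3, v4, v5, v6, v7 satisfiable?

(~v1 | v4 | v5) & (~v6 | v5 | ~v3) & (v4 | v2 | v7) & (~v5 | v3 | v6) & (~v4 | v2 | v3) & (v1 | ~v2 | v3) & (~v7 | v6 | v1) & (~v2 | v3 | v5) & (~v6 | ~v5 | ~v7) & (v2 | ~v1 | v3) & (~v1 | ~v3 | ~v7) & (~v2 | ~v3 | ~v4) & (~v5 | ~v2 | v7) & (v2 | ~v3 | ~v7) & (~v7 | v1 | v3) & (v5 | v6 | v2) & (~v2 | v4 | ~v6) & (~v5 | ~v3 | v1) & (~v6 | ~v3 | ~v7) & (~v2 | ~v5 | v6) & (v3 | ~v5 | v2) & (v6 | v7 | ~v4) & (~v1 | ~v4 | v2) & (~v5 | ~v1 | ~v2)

Yes

Suppose v1 = 0.
Suppose v2 = 1.
Unit clause (v3) forces v3 = 1.
Unit clause (~v4) forces v4 = 0.
Unit clause (~v6) forces v6 = 0.
Unit clause (~v7) forces v7 = 0.
Unit clause (~v5) forces v5 = 0.
This assignment satisfies each clause.
A satisfying assignment: v1=0, v2=1, v3=1, v4=0, v5=0, v6=0, v7=0.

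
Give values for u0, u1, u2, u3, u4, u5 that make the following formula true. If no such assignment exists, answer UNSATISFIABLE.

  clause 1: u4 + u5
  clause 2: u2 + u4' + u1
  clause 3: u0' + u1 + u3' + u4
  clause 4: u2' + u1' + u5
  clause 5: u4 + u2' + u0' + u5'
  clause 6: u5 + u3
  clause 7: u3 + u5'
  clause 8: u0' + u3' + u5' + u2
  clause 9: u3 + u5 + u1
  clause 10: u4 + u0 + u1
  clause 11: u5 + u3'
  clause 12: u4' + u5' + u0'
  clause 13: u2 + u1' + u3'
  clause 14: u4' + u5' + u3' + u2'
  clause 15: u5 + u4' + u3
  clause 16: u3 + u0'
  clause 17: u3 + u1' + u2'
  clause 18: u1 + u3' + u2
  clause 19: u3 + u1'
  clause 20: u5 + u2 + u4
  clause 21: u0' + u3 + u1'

u0=0,  u1=1,  u2=1,  u3=1,  u4=0,  u5=1

Branch on u4: set u4 = 0.
Unit clause (u5) forces u5 = 1.
Unit clause (u3) forces u3 = 1.
Branch on u0: set u0 = 0.
Unit clause (u1) forces u1 = 1.
Unit clause (u2) forces u2 = 1.
Every clause now holds.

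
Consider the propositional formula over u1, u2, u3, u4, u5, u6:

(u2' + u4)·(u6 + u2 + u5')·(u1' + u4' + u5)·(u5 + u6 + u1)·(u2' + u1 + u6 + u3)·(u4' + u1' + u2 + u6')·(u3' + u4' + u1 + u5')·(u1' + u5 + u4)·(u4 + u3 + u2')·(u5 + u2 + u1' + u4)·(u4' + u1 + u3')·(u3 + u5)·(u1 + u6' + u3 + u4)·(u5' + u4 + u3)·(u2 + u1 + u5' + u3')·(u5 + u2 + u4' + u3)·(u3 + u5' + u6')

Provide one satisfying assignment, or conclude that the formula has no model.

u1 ↦ 1, u2 ↦ 1, u3 ↦ 0, u4 ↦ 1, u5 ↦ 1, u6 ↦ 0

Suppose u2 = 1.
Unit clause (u4) forces u4 = 1.
Suppose u1 = 1.
Unit clause (u5) forces u5 = 1.
Suppose u3 = 0.
Unit clause (u6') forces u6 = 0.
Every clause now holds.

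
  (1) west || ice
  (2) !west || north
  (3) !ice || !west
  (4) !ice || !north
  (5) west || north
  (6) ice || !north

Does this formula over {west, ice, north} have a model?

Suppose west = true.
Unit clause (north) forces north = true.
Unit clause (!ice) forces ice = false.
But (ice) is also a unit clause — contradiction.
Backtrack on west: now try west = false.
Unit clause (ice) forces ice = true.
Unit clause (!north) forces north = false.
But (north) is also a unit clause — contradiction.
Either choice for west ends in contradiction.
No assignment satisfies every clause.

No, unsatisfiable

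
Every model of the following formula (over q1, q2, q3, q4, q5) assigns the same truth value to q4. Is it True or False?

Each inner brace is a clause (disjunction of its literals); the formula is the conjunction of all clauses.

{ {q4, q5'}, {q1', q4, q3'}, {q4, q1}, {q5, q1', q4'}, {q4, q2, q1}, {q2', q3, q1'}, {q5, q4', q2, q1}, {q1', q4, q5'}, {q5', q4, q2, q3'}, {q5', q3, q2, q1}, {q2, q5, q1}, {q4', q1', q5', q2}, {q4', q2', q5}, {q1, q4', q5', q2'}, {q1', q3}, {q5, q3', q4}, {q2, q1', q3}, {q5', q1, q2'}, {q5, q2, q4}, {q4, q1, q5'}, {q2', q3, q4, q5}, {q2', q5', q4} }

Suppose q4 = 0.
The clause (q5') is unit, so q5 = 0.
The clause (q1) is unit, so q1 = 1.
The clause (q3') is unit, so q3 = 0.
But (q3) is also a unit clause — contradiction.
So every satisfying assignment has q4 = True.

True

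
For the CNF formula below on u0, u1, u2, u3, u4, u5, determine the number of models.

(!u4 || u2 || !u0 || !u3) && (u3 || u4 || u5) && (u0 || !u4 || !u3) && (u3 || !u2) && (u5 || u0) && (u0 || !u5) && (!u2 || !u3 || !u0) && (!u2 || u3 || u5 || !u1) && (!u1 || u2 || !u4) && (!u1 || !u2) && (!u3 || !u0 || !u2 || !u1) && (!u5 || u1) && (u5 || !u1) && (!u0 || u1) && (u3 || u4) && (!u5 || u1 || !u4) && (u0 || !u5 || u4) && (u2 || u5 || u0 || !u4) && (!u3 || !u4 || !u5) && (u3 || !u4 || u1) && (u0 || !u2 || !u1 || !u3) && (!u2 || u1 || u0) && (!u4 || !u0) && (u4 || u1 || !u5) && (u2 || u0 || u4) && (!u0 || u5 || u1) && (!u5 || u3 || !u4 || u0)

There are 2^6 = 64 truth assignments over (u0, u1, u2, u3, u4, u5).
Split on u3. With u3 = true, the clauses containing u3 are satisfied and !u3 drops from the rest; 1 of the 2^5 = 32 assignments to the other variables satisfy what remains.
With u3 = false, by the same count on the reduced clause set, 0 assignments work.
(One model: u0=T, u1=T, u2=F, u3=T, u4=F, u5=T.)
Total: 1 + 0 = 1.

1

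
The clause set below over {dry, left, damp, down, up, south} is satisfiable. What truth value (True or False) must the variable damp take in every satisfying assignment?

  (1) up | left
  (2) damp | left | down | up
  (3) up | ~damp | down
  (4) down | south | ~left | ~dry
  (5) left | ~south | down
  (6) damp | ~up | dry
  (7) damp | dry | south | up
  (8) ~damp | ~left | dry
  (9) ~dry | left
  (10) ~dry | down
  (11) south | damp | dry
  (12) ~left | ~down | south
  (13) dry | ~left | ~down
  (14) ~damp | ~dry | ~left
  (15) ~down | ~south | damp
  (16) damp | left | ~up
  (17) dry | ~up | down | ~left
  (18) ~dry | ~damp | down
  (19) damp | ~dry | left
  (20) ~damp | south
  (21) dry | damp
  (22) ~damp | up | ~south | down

True

Suppose damp = 0.
Unit clause (dry) forces dry = 1.
Unit clause (left) forces left = 1.
Unit clause (down) forces down = 1.
Unit clause (south) forces south = 1.
That conflicts with the unit clause (~south).
So every satisfying assignment has damp = True.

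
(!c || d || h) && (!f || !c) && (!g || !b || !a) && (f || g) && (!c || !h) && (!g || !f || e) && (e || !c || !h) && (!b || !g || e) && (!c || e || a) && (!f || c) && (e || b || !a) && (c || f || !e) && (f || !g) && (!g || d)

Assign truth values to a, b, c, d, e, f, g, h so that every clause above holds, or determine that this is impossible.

Suppose f = false.
(g) alone gives g = true.
But (!g) is also a unit clause — contradiction.
So f must be the other value — set f = true.
(!c) alone gives c = false.
But (c) is also a unit clause — contradiction.
Both values of f lead to a conflict.

UNSATISFIABLE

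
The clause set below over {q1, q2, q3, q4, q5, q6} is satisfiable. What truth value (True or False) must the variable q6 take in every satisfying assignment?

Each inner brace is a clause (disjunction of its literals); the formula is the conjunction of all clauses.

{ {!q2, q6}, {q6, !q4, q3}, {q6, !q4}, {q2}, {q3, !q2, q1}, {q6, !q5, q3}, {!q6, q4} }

True

Suppose q6 = false.
(!q2) alone gives q2 = false.
That conflicts with the unit clause (q2).
So every satisfying assignment has q6 = True.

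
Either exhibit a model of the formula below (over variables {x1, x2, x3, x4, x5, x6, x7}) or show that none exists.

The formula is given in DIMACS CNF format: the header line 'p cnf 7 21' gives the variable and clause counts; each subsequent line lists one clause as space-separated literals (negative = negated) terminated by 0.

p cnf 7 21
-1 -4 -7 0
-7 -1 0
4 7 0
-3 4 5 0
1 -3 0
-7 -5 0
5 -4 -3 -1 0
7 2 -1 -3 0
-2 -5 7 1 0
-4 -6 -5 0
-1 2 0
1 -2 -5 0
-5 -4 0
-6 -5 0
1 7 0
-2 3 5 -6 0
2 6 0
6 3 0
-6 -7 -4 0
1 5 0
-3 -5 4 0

Case x7 = False:
The clause (x4) is unit, so x4 = True.
The clause (¬x5) is unit, so x5 = False.
The clause (x1) is unit, so x1 = True.
The clause (¬x3) is unit, so x3 = False.
The clause (x2) is unit, so x2 = True.
The clause (¬x6) is unit, so x6 = False.
Now (x6) is unsatisfied and unit — conflict.
Undo x7 and try x7 = True.
The clause (¬x1) is unit, so x1 = False.
The clause (¬x3) is unit, so x3 = False.
The clause (¬x5) is unit, so x5 = False.
Now (x5) is unsatisfied and unit — conflict.
Neither x7 = True nor x7 = False works.

UNSATISFIABLE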